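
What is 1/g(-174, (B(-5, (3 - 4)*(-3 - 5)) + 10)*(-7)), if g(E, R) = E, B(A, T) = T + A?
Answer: -1/174 ≈ -0.0057471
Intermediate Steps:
B(A, T) = A + T
1/g(-174, (B(-5, (3 - 4)*(-3 - 5)) + 10)*(-7)) = 1/(-174) = -1/174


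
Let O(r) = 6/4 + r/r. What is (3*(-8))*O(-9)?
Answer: -60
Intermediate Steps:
O(r) = 5/2 (O(r) = 6*(¼) + 1 = 3/2 + 1 = 5/2)
(3*(-8))*O(-9) = (3*(-8))*(5/2) = -24*5/2 = -60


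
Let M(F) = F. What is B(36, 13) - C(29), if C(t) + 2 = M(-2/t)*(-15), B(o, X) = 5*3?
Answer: 463/29 ≈ 15.966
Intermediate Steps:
B(o, X) = 15
C(t) = -2 + 30/t (C(t) = -2 - 2/t*(-15) = -2 + 30/t)
B(36, 13) - C(29) = 15 - (-2 + 30/29) = 15 - 1*(-28/29) = 15 + 28/29 = 463/29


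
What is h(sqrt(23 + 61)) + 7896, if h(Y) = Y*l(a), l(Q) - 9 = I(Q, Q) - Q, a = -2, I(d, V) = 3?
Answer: 7896 + 28*sqrt(21) ≈ 8024.3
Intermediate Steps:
l(Q) = 12 - Q (l(Q) = 9 + (3 - Q) = 12 - Q)
h(Y) = 14*Y (h(Y) = Y*(12 - 1*(-2)) = Y*(12 + 2) = Y*14 = 14*Y)
h(sqrt(23 + 61)) + 7896 = 14*sqrt(23 + 61) + 7896 = 14*sqrt(84) + 7896 = 14*(2*sqrt(21)) + 7896 = 28*sqrt(21) + 7896 = 7896 + 28*sqrt(21)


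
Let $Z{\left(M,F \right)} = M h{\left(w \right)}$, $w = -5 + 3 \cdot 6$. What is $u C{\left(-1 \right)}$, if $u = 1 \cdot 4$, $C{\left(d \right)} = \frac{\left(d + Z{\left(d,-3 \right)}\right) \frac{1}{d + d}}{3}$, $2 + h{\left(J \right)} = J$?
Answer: $8$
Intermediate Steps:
$w = 13$ ($w = -5 + 18 = 13$)
$h{\left(J \right)} = -2 + J$
$Z{\left(M,F \right)} = 11 M$ ($Z{\left(M,F \right)} = M \left(-2 + 13\right) = M 11 = 11 M$)
$C{\left(d \right)} = 2$ ($C{\left(d \right)} = \frac{\left(d + 11 d\right) \frac{1}{d + d}}{3} = \frac{12 d}{2 d} \frac{1}{3} = 12 d \frac{1}{2 d} \frac{1}{3} = 6 \cdot \frac{1}{3} = 2$)
$u = 4$
$u C{\left(-1 \right)} = 4 \cdot 2 = 8$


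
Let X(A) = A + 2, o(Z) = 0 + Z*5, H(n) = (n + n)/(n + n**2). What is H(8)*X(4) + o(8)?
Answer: 124/3 ≈ 41.333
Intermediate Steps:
H(n) = 2*n/(n + n**2) (H(n) = (2*n)/(n + n**2) = 2*n/(n + n**2))
o(Z) = 5*Z (o(Z) = 0 + 5*Z = 5*Z)
X(A) = 2 + A
H(8)*X(4) + o(8) = (2/(1 + 8))*(2 + 4) + 5*8 = (2/9)*6 + 40 = 4/3 + 40 = 124/3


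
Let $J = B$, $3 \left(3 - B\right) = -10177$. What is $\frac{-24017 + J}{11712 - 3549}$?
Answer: $- \frac{61865}{24489} \approx -2.5262$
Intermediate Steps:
$B = \frac{10186}{3}$ ($B = 3 - - \frac{10177}{3} = 3 + \frac{10177}{3} = \frac{10186}{3} \approx 3395.3$)
$J = \frac{10186}{3} \approx 3395.3$
$\frac{-24017 + J}{11712 - 3549} = \frac{-24017 + \frac{10186}{3}}{11712 - 3549} = - \frac{61865}{3 \left(11712 + \left(-20921 + 17372\right)\right)} = - \frac{61865}{3 \left(11712 - 3549\right)} = - \frac{61865}{3 \cdot 8163} = \left(- \frac{61865}{3}\right) \frac{1}{8163} = - \frac{61865}{24489}$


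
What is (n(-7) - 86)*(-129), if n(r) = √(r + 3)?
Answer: 11094 - 258*I ≈ 11094.0 - 258.0*I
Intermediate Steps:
n(r) = √(3 + r)
(n(-7) - 86)*(-129) = (√(3 - 7) - 86)*(-129) = (√(-4) - 86)*(-129) = (2*I - 86)*(-129) = (-86 + 2*I)*(-129) = 11094 - 258*I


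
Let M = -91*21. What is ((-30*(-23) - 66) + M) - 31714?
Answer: -33001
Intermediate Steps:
M = -1911
((-30*(-23) - 66) + M) - 31714 = ((-30*(-23) - 66) - 1911) - 31714 = ((690 - 66) - 1911) - 31714 = (624 - 1911) - 31714 = -1287 - 31714 = -33001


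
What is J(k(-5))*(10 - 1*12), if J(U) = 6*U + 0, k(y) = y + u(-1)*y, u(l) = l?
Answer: 0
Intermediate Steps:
k(y) = 0 (k(y) = y - y = 0)
J(U) = 6*U
J(k(-5))*(10 - 1*12) = (6*0)*(10 - 1*12) = 0*(10 - 12) = 0*(-2) = 0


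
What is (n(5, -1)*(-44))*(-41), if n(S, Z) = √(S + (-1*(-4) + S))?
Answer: 1804*√14 ≈ 6750.0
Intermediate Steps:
n(S, Z) = √(4 + 2*S) (n(S, Z) = √(S + (4 + S)) = √(4 + 2*S))
(n(5, -1)*(-44))*(-41) = (√(4 + 2*5)*(-44))*(-41) = (√(4 + 10)*(-44))*(-41) = (√14*(-44))*(-41) = -44*√14*(-41) = 1804*√14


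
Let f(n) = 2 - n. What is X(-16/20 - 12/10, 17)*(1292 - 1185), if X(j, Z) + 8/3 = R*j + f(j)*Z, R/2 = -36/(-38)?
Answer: 375356/57 ≈ 6585.2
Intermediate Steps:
R = 36/19 (R = 2*(-36/(-38)) = 2*(-36*(-1/38)) = 2*(18/19) = 36/19 ≈ 1.8947)
X(j, Z) = -8/3 + 36*j/19 + Z*(2 - j) (X(j, Z) = -8/3 + (36*j/19 + (2 - j)*Z) = -8/3 + (36*j/19 + Z*(2 - j)) = -8/3 + 36*j/19 + Z*(2 - j))
X(-16/20 - 12/10, 17)*(1292 - 1185) = (-8/3 + 36*(-16/20 - 12/10)/19 - 1*17*(-2 + (-16/20 - 12/10)))*(1292 - 1185) = (-8/3 + 36*(-16*1/20 - 12*⅒)/19 - 1*17*(-2 + (-16*1/20 - 12*⅒)))*107 = (-8/3 + 36*(-⅘ - 6/5)/19 - 1*17*(-2 + (-⅘ - 6/5)))*107 = (-8/3 + (36/19)*(-2) - 1*17*(-2 - 2))*107 = (-8/3 - 72/19 - 1*17*(-4))*107 = (-8/3 - 72/19 + 68)*107 = (3508/57)*107 = 375356/57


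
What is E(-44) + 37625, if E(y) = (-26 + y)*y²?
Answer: -97895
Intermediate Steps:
E(y) = y²*(-26 + y)
E(-44) + 37625 = (-44)²*(-26 - 44) + 37625 = 1936*(-70) + 37625 = -135520 + 37625 = -97895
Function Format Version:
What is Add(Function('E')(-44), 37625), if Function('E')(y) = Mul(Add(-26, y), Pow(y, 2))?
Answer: -97895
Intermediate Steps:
Function('E')(y) = Mul(Pow(y, 2), Add(-26, y))
Add(Function('E')(-44), 37625) = Add(Mul(Pow(-44, 2), Add(-26, -44)), 37625) = Add(Mul(1936, -70), 37625) = Add(-135520, 37625) = -97895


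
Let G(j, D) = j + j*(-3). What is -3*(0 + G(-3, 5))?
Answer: -18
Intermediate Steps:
G(j, D) = -2*j (G(j, D) = j - 3*j = -2*j)
-3*(0 + G(-3, 5)) = -3*(0 - 2*(-3)) = -3*(0 + 6) = -3*6 = -18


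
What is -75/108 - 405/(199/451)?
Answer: -6580555/7164 ≈ -918.56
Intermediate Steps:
-75/108 - 405/(199/451) = -75*1/108 - 405/(199*(1/451)) = -25/36 - 405/199/451 = -25/36 - 405*451/199 = -25/36 - 182655/199 = -6580555/7164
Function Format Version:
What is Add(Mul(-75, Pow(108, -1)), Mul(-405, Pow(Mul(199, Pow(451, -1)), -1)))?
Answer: Rational(-6580555, 7164) ≈ -918.56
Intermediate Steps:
Add(Mul(-75, Pow(108, -1)), Mul(-405, Pow(Mul(199, Pow(451, -1)), -1))) = Add(Mul(-75, Rational(1, 108)), Mul(-405, Pow(Mul(199, Rational(1, 451)), -1))) = Add(Rational(-25, 36), Mul(-405, Pow(Rational(199, 451), -1))) = Add(Rational(-25, 36), Mul(-405, Rational(451, 199))) = Add(Rational(-25, 36), Rational(-182655, 199)) = Rational(-6580555, 7164)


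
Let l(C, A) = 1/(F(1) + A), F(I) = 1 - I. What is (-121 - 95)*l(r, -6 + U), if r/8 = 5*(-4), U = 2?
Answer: 54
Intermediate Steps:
r = -160 (r = 8*(5*(-4)) = 8*(-20) = -160)
l(C, A) = 1/A (l(C, A) = 1/((1 - 1*1) + A) = 1/((1 - 1) + A) = 1/(0 + A) = 1/A)
(-121 - 95)*l(r, -6 + U) = (-121 - 95)/(-6 + 2) = -216/(-4) = -216*(-¼) = 54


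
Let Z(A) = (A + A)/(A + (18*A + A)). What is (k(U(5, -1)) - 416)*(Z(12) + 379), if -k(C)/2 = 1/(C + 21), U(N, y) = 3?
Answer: -18928463/120 ≈ -1.5774e+5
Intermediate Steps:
Z(A) = 1/10 (Z(A) = (2*A)/(A + 19*A) = (2*A)/((20*A)) = (2*A)*(1/(20*A)) = 1/10)
k(C) = -2/(21 + C) (k(C) = -2/(C + 21) = -2/(21 + C))
(k(U(5, -1)) - 416)*(Z(12) + 379) = (-2/(21 + 3) - 416)*(1/10 + 379) = (-2/24 - 416)*(3791/10) = (-2*1/24 - 416)*(3791/10) = (-1/12 - 416)*(3791/10) = -4993/12*3791/10 = -18928463/120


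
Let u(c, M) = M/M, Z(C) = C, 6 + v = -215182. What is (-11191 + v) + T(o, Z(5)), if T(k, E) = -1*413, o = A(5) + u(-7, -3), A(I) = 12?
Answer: -226792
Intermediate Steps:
v = -215188 (v = -6 - 215182 = -215188)
u(c, M) = 1
o = 13 (o = 12 + 1 = 13)
T(k, E) = -413
(-11191 + v) + T(o, Z(5)) = (-11191 - 215188) - 413 = -226379 - 413 = -226792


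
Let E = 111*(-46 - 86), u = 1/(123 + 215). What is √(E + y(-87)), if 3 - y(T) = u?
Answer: I*√9902726/26 ≈ 121.03*I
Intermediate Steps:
u = 1/338 ≈ 0.0029586
y(T) = 1013/338 (y(T) = 3 - 1*1/338 = 3 - 1/338 = 1013/338)
E = -14652 (E = 111*(-132) = -14652)
√(E + y(-87)) = √(-14652 + 1013/338) = √(-4951363/338) = I*√9902726/26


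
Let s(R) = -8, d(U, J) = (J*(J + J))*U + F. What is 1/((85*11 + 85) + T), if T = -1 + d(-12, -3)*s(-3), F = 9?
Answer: 1/2675 ≈ 0.00037383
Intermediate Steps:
d(U, J) = 9 + 2*U*J² (d(U, J) = (J*(J + J))*U + 9 = (J*(2*J))*U + 9 = (2*J²)*U + 9 = 2*U*J² + 9 = 9 + 2*U*J²)
T = 1655 (T = -1 + (9 + 2*(-12)*(-3)²)*(-8) = -1 + (9 + 2*(-12)*9)*(-8) = -1 + (9 - 216)*(-8) = -1 - 207*(-8) = -1 + 1656 = 1655)
1/((85*11 + 85) + T) = 1/((85*11 + 85) + 1655) = 1/((935 + 85) + 1655) = 1/(1020 + 1655) = 1/2675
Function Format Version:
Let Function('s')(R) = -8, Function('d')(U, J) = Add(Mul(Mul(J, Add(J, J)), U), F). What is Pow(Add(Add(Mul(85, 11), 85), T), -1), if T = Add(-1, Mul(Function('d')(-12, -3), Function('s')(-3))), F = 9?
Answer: Rational(1, 2675) ≈ 0.00037383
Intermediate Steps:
Function('d')(U, J) = Add(9, Mul(2, U, Pow(J, 2))) (Function('d')(U, J) = Add(Mul(Mul(J, Add(J, J)), U), 9) = Add(Mul(Mul(J, Mul(2, J)), U), 9) = Add(Mul(Mul(2, Pow(J, 2)), U), 9) = Add(Mul(2, U, Pow(J, 2)), 9) = Add(9, Mul(2, U, Pow(J, 2))))
T = 1655 (T = Add(-1, Mul(Add(9, Mul(2, -12, Pow(-3, 2))), -8)) = Add(-1, Mul(Add(9, Mul(2, -12, 9)), -8)) = Add(-1, Mul(Add(9, -216), -8)) = Add(-1, Mul(-207, -8)) = Add(-1, 1656) = 1655)
Pow(Add(Add(Mul(85, 11), 85), T), -1) = Pow(Add(Add(Mul(85, 11), 85), 1655), -1) = Pow(Add(Add(935, 85), 1655), -1) = Pow(Add(1020, 1655), -1) = Pow(2675, -1) = Rational(1, 2675)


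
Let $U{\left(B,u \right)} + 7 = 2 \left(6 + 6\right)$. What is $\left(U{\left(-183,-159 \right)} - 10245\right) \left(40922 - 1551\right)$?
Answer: $-402686588$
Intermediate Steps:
$U{\left(B,u \right)} = 17$ ($U{\left(B,u \right)} = -7 + 2 \left(6 + 6\right) = -7 + 2 \cdot 12 = -7 + 24 = 17$)
$\left(U{\left(-183,-159 \right)} - 10245\right) \left(40922 - 1551\right) = \left(17 - 10245\right) \left(40922 - 1551\right) = - 10228 \left(40922 - 1551\right) = \left(-10228\right) 39371 = -402686588$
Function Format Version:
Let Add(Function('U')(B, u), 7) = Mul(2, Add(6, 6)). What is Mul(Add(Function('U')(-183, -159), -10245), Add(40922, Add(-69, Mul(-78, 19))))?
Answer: -402686588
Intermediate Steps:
Function('U')(B, u) = 17 (Function('U')(B, u) = Add(-7, Mul(2, Add(6, 6))) = Add(-7, Mul(2, 12)) = Add(-7, 24) = 17)
Mul(Add(Function('U')(-183, -159), -10245), Add(40922, Add(-69, Mul(-78, 19)))) = Mul(Add(17, -10245), Add(40922, Add(-69, Mul(-78, 19)))) = Mul(-10228, Add(40922, Add(-69, -1482))) = Mul(-10228, Add(40922, -1551)) = Mul(-10228, 39371) = -402686588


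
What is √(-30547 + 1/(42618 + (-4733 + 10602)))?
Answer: 2*I*√17953916524239/48487 ≈ 174.78*I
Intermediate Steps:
√(-30547 + 1/(42618 + (-4733 + 10602))) = √(-30547 + 1/(42618 + 5869)) = √(-30547 + 1/48487) = √(-1481132388/48487) = 2*I*√17953916524239/48487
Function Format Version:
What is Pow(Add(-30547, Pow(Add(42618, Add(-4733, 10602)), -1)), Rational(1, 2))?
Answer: Mul(Rational(2, 48487), I, Pow(17953916524239, Rational(1, 2))) ≈ Mul(174.78, I)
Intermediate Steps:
Pow(Add(-30547, Pow(Add(42618, Add(-4733, 10602)), -1)), Rational(1, 2)) = Pow(Add(-30547, Pow(Add(42618, 5869), -1)), Rational(1, 2)) = Pow(Add(-30547, Pow(48487, -1)), Rational(1, 2)) = Pow(Add(-30547, Rational(1, 48487)), Rational(1, 2)) = Pow(Rational(-1481132388, 48487), Rational(1, 2)) = Mul(Rational(2, 48487), I, Pow(17953916524239, Rational(1, 2)))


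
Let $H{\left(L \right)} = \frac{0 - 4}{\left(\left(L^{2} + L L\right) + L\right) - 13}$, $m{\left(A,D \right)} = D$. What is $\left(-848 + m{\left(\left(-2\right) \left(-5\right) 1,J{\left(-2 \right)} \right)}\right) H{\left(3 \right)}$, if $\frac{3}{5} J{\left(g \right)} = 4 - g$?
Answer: $419$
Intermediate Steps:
$J{\left(g \right)} = \frac{20}{3} - \frac{5 g}{3}$ ($J{\left(g \right)} = \frac{5 \left(4 - g\right)}{3} = \frac{20}{3} - \frac{5 g}{3}$)
$H{\left(L \right)} = - \frac{4}{-13 + L + 2 L^{2}}$ ($H{\left(L \right)} = - \frac{4}{\left(\left(L^{2} + L^{2}\right) + L\right) - 13} = - \frac{4}{\left(2 L^{2} + L\right) - 13} = - \frac{4}{\left(L + 2 L^{2}\right) - 13} = - \frac{4}{-13 + L + 2 L^{2}}$)
$\left(-848 + m{\left(\left(-2\right) \left(-5\right) 1,J{\left(-2 \right)} \right)}\right) H{\left(3 \right)} = \left(-848 + \left(\frac{20}{3} - - \frac{10}{3}\right)\right) \left(- \frac{4}{-13 + 3 + 2 \cdot 3^{2}}\right) = \left(-848 + \left(\frac{20}{3} + \frac{10}{3}\right)\right) \left(- \frac{4}{-13 + 3 + 2 \cdot 9}\right) = \left(-848 + 10\right) \left(- \frac{4}{-13 + 3 + 18}\right) = - 838 \left(- \frac{4}{8}\right) = - 838 \left(\left(-4\right) \frac{1}{8}\right) = \left(-838\right) \left(- \frac{1}{2}\right) = 419$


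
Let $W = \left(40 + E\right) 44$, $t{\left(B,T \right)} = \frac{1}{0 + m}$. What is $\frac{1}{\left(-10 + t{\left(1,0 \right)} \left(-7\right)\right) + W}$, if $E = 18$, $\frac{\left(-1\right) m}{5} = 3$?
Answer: $\frac{15}{38137} \approx 0.00039332$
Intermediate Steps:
$m = -15$ ($m = \left(-5\right) 3 = -15$)
$t{\left(B,T \right)} = - \frac{1}{15}$ ($t{\left(B,T \right)} = \frac{1}{0 - 15} = \frac{1}{-15} = - \frac{1}{15}$)
$W = 2552$ ($W = \left(40 + 18\right) 44 = 58 \cdot 44 = 2552$)
$\frac{1}{\left(-10 + t{\left(1,0 \right)} \left(-7\right)\right) + W} = \frac{1}{\left(-10 - - \frac{7}{15}\right) + 2552} = \frac{1}{\left(-10 + \frac{7}{15}\right) + 2552} = \frac{1}{- \frac{143}{15} + 2552} = \frac{1}{\frac{38137}{15}} = \frac{15}{38137}$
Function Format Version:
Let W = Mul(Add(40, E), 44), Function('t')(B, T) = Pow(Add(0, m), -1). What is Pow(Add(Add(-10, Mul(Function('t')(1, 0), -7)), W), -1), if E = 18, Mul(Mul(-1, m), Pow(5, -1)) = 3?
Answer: Rational(15, 38137) ≈ 0.00039332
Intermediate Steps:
m = -15 (m = Mul(-5, 3) = -15)
Function('t')(B, T) = Rational(-1, 15) (Function('t')(B, T) = Pow(Add(0, -15), -1) = Pow(-15, -1) = Rational(-1, 15))
W = 2552 (W = Mul(Add(40, 18), 44) = Mul(58, 44) = 2552)
Pow(Add(Add(-10, Mul(Function('t')(1, 0), -7)), W), -1) = Pow(Add(Add(-10, Mul(Rational(-1, 15), -7)), 2552), -1) = Pow(Add(Add(-10, Rational(7, 15)), 2552), -1) = Pow(Add(Rational(-143, 15), 2552), -1) = Pow(Rational(38137, 15), -1) = Rational(15, 38137)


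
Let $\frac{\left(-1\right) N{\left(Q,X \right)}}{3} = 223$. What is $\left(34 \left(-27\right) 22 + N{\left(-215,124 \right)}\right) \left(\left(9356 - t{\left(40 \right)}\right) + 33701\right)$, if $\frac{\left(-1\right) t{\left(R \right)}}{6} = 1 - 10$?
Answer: $-897257595$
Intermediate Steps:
$N{\left(Q,X \right)} = -669$ ($N{\left(Q,X \right)} = \left(-3\right) 223 = -669$)
$t{\left(R \right)} = 54$ ($t{\left(R \right)} = - 6 \left(1 - 10\right) = \left(-6\right) \left(-9\right) = 54$)
$\left(34 \left(-27\right) 22 + N{\left(-215,124 \right)}\right) \left(\left(9356 - t{\left(40 \right)}\right) + 33701\right) = \left(34 \left(-27\right) 22 - 669\right) \left(\left(9356 - 54\right) + 33701\right) = \left(\left(-918\right) 22 - 669\right) \left(\left(9356 - 54\right) + 33701\right) = \left(-20196 - 669\right) \left(9302 + 33701\right) = \left(-20865\right) 43003 = -897257595$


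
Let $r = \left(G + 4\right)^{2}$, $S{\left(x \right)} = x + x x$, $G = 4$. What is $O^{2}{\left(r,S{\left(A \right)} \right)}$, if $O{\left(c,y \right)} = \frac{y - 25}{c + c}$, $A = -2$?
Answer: $\frac{529}{16384} \approx 0.032288$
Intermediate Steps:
$S{\left(x \right)} = x + x^{2}$
$r = 64$ ($r = \left(4 + 4\right)^{2} = 8^{2} = 64$)
$O{\left(c,y \right)} = \frac{-25 + y}{2 c}$
$O^{2}{\left(r,S{\left(A \right)} \right)} = \left(\frac{-25 - 2 \left(1 - 2\right)}{2 \cdot 64}\right)^{2} = \left(\frac{1}{2} \cdot \frac{1}{64} \left(-25 - -2\right)\right)^{2} = \left(\frac{1}{2} \cdot \frac{1}{64} \left(-25 + 2\right)\right)^{2} = \left(\frac{1}{2} \cdot \frac{1}{64} \left(-23\right)\right)^{2} = \left(- \frac{23}{128}\right)^{2} = \frac{529}{16384}$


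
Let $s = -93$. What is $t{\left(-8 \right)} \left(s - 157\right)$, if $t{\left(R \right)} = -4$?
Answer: $1000$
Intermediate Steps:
$t{\left(-8 \right)} \left(s - 157\right) = - 4 \left(-93 - 157\right) = \left(-4\right) \left(-250\right) = 1000$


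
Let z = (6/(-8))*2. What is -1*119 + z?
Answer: -241/2 ≈ -120.50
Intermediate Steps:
z = -3/2 (z = (6*(-1/8))*2 = -3/4*2 = -3/2 ≈ -1.5000)
-1*119 + z = -1*119 - 3/2 = -119 - 3/2 = -241/2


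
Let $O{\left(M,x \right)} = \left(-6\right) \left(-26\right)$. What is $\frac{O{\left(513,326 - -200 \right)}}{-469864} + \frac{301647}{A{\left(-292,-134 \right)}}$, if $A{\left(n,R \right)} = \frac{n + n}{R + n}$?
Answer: $\frac{3773642876769}{17150036} \approx 2.2004 \cdot 10^{5}$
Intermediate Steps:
$A{\left(n,R \right)} = \frac{2 n}{R + n}$
$O{\left(M,x \right)} = 156$
$\frac{O{\left(513,326 - -200 \right)}}{-469864} + \frac{301647}{A{\left(-292,-134 \right)}} = \frac{156}{-469864} + \frac{301647}{2 \left(-292\right) \frac{1}{-134 - 292}} = 156 \left(- \frac{1}{469864}\right) + \frac{301647}{2 \left(-292\right) \frac{1}{-426}} = - \frac{39}{117466} + \frac{301647}{2 \left(-292\right) \left(- \frac{1}{426}\right)} = - \frac{39}{117466} + \frac{301647}{\frac{292}{213}} = - \frac{39}{117466} + 301647 \cdot \frac{213}{292} = - \frac{39}{117466} + \frac{64250811}{292} = \frac{3773642876769}{17150036}$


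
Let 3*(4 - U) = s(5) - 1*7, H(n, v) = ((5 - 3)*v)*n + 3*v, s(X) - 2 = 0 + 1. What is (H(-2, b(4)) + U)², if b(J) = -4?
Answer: 784/9 ≈ 87.111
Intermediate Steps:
s(X) = 3 (s(X) = 2 + (0 + 1) = 2 + 1 = 3)
H(n, v) = 3*v + 2*n*v (H(n, v) = (2*v)*n + 3*v = 2*n*v + 3*v = 3*v + 2*n*v)
U = 16/3 (U = 4 - (3 - 1*7)/3 = 4 - (3 - 7)/3 = 4 - ⅓*(-4) = 4 + 4/3 = 16/3 ≈ 5.3333)
(H(-2, b(4)) + U)² = (-4*(3 + 2*(-2)) + 16/3)² = (-4*(3 - 4) + 16/3)² = (-4*(-1) + 16/3)² = (4 + 16/3)² = (28/3)² = 784/9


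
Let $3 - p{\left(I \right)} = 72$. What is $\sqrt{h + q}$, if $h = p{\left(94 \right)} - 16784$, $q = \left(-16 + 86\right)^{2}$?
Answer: $i \sqrt{11953} \approx 109.33 i$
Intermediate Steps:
$p{\left(I \right)} = -69$ ($p{\left(I \right)} = 3 - 72 = -69$)
$q = 4900$ ($q = 70^{2} = 4900$)
$h = -16853$ ($h = -69 - 16784 = -16853$)
$\sqrt{h + q} = \sqrt{-16853 + 4900} = \sqrt{-11953} = i \sqrt{11953}$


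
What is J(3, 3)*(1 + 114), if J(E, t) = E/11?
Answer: 345/11 ≈ 31.364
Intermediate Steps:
J(E, t) = E/11 (J(E, t) = E*(1/11) = E/11)
J(3, 3)*(1 + 114) = ((1/11)*3)*(1 + 114) = (3/11)*115 = 345/11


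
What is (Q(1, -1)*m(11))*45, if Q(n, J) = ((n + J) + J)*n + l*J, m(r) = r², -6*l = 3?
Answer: -5445/2 ≈ -2722.5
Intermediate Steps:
l = -½ (l = -⅙*3 = -½ ≈ -0.50000)
Q(n, J) = -J/2 + n*(n + 2*J) (Q(n, J) = ((n + J) + J)*n - J/2 = ((J + n) + J)*n - J/2 = (n + 2*J)*n - J/2 = n*(n + 2*J) - J/2 = -J/2 + n*(n + 2*J))
(Q(1, -1)*m(11))*45 = ((1² - ½*(-1) + 2*(-1)*1)*11²)*45 = ((1 + ½ - 2)*121)*45 = -½*121*45 = -121/2*45 = -5445/2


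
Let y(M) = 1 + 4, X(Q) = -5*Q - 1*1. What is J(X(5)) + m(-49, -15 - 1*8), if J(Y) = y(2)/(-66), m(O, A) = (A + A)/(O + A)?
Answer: 223/396 ≈ 0.56313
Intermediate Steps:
X(Q) = -1 - 5*Q (X(Q) = -5*Q - 1 = -1 - 5*Q)
y(M) = 5
m(O, A) = 2*A/(A + O) (m(O, A) = (2*A)/(A + O) = 2*A/(A + O))
J(Y) = -5/66 (J(Y) = 5/(-66) = 5*(-1/66) = -5/66)
J(X(5)) + m(-49, -15 - 1*8) = -5/66 + 2*(-15 - 1*8)/((-15 - 1*8) - 49) = -5/66 + 2*(-15 - 8)/((-15 - 8) - 49) = -5/66 + 2*(-23)/(-23 - 49) = -5/66 + 2*(-23)/(-72) = -5/66 + 2*(-23)*(-1/72) = -5/66 + 23/36 = 223/396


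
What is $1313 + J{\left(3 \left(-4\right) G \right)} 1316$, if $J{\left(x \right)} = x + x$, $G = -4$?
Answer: $127649$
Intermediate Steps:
$J{\left(x \right)} = 2 x$
$1313 + J{\left(3 \left(-4\right) G \right)} 1316 = 1313 + 2 \cdot 3 \left(-4\right) \left(-4\right) 1316 = 1313 + 2 \left(\left(-12\right) \left(-4\right)\right) 1316 = 1313 + 2 \cdot 48 \cdot 1316 = 1313 + 96 \cdot 1316 = 1313 + 126336 = 127649$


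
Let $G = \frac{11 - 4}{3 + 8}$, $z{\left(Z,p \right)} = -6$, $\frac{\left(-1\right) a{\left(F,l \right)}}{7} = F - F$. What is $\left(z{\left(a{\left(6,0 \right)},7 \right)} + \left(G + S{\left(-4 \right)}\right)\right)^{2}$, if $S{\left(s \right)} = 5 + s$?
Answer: $\frac{2304}{121} \approx 19.041$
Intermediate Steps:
$a{\left(F,l \right)} = 0$ ($a{\left(F,l \right)} = - 7 \left(F - F\right) = \left(-7\right) 0 = 0$)
$G = \frac{7}{11} \approx 0.63636$
$\left(z{\left(a{\left(6,0 \right)},7 \right)} + \left(G + S{\left(-4 \right)}\right)\right)^{2} = \left(-6 + \left(\frac{7}{11} + \left(5 - 4\right)\right)\right)^{2} = \left(-6 + \left(\frac{7}{11} + 1\right)\right)^{2} = \left(-6 + \frac{18}{11}\right)^{2} = \left(- \frac{48}{11}\right)^{2} = \frac{2304}{121}$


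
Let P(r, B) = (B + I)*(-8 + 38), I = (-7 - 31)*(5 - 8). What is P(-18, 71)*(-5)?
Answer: -27750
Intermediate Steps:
I = 114 (I = -38*(-3) = 114)
P(r, B) = 3420 + 30*B (P(r, B) = (B + 114)*(-8 + 38) = (114 + B)*30 = 3420 + 30*B)
P(-18, 71)*(-5) = (3420 + 30*71)*(-5) = (3420 + 2130)*(-5) = 5550*(-5) = -27750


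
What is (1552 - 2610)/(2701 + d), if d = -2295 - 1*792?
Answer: 529/193 ≈ 2.7409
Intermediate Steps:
d = -3087 (d = -2295 - 792 = -3087)
(1552 - 2610)/(2701 + d) = (1552 - 2610)/(2701 - 3087) = -1058/(-386) = -1058*(-1/386) = 529/193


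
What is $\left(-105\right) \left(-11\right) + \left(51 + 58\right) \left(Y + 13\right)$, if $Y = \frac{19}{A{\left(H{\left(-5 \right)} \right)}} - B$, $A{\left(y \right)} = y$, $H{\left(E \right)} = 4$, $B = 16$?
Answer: $\frac{5383}{4} \approx 1345.8$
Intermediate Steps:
$Y = - \frac{45}{4}$ ($Y = \frac{19}{4} - 16 = - \frac{45}{4} \approx -11.25$)
$\left(-105\right) \left(-11\right) + \left(51 + 58\right) \left(Y + 13\right) = \left(-105\right) \left(-11\right) + \left(51 + 58\right) \left(- \frac{45}{4} + 13\right) = 1155 + 109 \cdot \frac{7}{4} = 1155 + \frac{763}{4} = \frac{5383}{4}$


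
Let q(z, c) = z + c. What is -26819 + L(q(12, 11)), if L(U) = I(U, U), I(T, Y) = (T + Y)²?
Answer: -24703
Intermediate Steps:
q(z, c) = c + z
L(U) = 4*U² (L(U) = (U + U)² = (2*U)² = 4*U²)
-26819 + L(q(12, 11)) = -26819 + 4*(11 + 12)² = -26819 + 4*23² = -26819 + 4*529 = -26819 + 2116 = -24703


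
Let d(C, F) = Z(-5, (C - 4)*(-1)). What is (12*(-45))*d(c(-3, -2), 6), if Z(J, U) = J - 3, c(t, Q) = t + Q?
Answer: 4320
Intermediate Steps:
c(t, Q) = Q + t
Z(J, U) = -3 + J
d(C, F) = -8 (d(C, F) = -3 - 5 = -8)
(12*(-45))*d(c(-3, -2), 6) = (12*(-45))*(-8) = -540*(-8) = 4320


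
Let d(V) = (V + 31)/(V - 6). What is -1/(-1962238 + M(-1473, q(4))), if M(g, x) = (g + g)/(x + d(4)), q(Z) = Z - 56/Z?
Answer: 55/107917198 ≈ 5.0965e-7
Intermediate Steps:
d(V) = (31 + V)/(-6 + V)
M(g, x) = 2*g/(-35/2 + x) (M(g, x) = (g + g)/(x + (31 + 4)/(-6 + 4)) = (2*g)/(x + 35/(-2)) = (2*g)/(x - 1/2*35) = (2*g)/(x - 35/2) = (2*g)/(-35/2 + x) = 2*g/(-35/2 + x))
-1/(-1962238 + M(-1473, q(4))) = -1/(-1962238 + 4*(-1473)/(-35 + 2*(4 - 56/4))) = -1/(-1962238 + 4*(-1473)/(-35 + 2*(4 - 56*1/4))) = -1/(-1962238 + 4*(-1473)/(-35 + 2*(4 - 14))) = -1/(-1962238 + 4*(-1473)/(-35 + 2*(-10))) = -1/(-1962238 + 4*(-1473)/(-35 - 20)) = -1/(-1962238 + 4*(-1473)/(-55)) = -1/(-1962238 + 4*(-1473)*(-1/55)) = -1/(-1962238 + 5892/55) = -1/(-107917198/55) = -1*(-55/107917198) = 55/107917198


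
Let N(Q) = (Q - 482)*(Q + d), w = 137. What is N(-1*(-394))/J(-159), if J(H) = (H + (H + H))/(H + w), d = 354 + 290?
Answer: -669856/159 ≈ -4212.9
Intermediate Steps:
d = 644
J(H) = 3*H/(137 + H) (J(H) = (H + (H + H))/(H + 137) = (H + 2*H)/(137 + H) = (3*H)/(137 + H) = 3*H/(137 + H))
N(Q) = (-482 + Q)*(644 + Q) (N(Q) = (Q - 482)*(Q + 644) = (-482 + Q)*(644 + Q))
N(-1*(-394))/J(-159) = (-310408 + (-1*(-394))**2 + 162*(-1*(-394)))/((3*(-159)/(137 - 159))) = (-310408 + 394**2 + 162*394)/((3*(-159)/(-22))) = (-310408 + 155236 + 63828)/((3*(-159)*(-1/22))) = -91344/477/22 = -91344*22/477 = -669856/159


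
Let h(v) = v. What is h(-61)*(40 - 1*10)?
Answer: -1830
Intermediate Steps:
h(-61)*(40 - 1*10) = -61*(40 - 1*10) = -61*(40 - 10) = -61*30 = -1830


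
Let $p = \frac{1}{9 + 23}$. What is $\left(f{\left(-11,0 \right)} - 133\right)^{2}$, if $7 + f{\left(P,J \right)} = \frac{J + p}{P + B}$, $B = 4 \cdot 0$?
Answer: $\frac{2428616961}{123904} \approx 19601.0$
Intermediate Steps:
$B = 0$
$p = \frac{1}{32} \approx 0.03125$
$f{\left(P,J \right)} = -7 + \frac{\frac{1}{32} + J}{P}$ ($f{\left(P,J \right)} = -7 + \frac{J + \frac{1}{32}}{P + 0} = -7 + \frac{\frac{1}{32} + J}{P}$)
$\left(f{\left(-11,0 \right)} - 133\right)^{2} = \left(\frac{\frac{1}{32} + 0 - -77}{-11} - 133\right)^{2} = \left(- \frac{\frac{1}{32} + 0 + 77}{11} + \left(-151 + 18\right)\right)^{2} = \left(\left(- \frac{1}{11}\right) \frac{2465}{32} - 133\right)^{2} = \left(- \frac{2465}{352} - 133\right)^{2} = \left(- \frac{49281}{352}\right)^{2} = \frac{2428616961}{123904}$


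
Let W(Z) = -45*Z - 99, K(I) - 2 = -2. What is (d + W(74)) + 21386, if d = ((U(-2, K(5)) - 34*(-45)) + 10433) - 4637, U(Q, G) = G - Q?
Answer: 25285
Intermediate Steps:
K(I) = 0 (K(I) = 2 - 2 = 0)
W(Z) = -99 - 45*Z
d = 7328 (d = (((0 - 1*(-2)) - 34*(-45)) + 10433) - 4637 = (((0 + 2) + 1530) + 10433) - 4637 = ((2 + 1530) + 10433) - 4637 = (1532 + 10433) - 4637 = 11965 - 4637 = 7328)
(d + W(74)) + 21386 = (7328 + (-99 - 45*74)) + 21386 = (7328 + (-99 - 3330)) + 21386 = (7328 - 3429) + 21386 = 3899 + 21386 = 25285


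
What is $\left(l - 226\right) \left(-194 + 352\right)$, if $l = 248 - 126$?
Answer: $-16432$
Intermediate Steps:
$l = 122$ ($l = 248 - 126 = 122$)
$\left(l - 226\right) \left(-194 + 352\right) = \left(122 - 226\right) \left(-194 + 352\right) = \left(-104\right) 158 = -16432$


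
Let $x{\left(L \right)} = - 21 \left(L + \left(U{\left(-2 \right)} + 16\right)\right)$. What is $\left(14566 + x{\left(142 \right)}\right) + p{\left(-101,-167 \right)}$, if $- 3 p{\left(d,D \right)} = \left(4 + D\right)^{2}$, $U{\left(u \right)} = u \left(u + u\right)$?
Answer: $\frac{6671}{3} \approx 2223.7$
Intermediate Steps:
$U{\left(u \right)} = 2 u^{2}$ ($U{\left(u \right)} = u 2 u = 2 u^{2}$)
$p{\left(d,D \right)} = - \frac{\left(4 + D\right)^{2}}{3}$
$x{\left(L \right)} = -504 - 21 L$ ($x{\left(L \right)} = - 21 \left(L + \left(2 \left(-2\right)^{2} + 16\right)\right) = - 21 \left(L + \left(2 \cdot 4 + 16\right)\right) = - 21 \left(L + \left(8 + 16\right)\right) = - 21 \left(L + 24\right) = - 21 \left(24 + L\right) = -504 - 21 L$)
$\left(14566 + x{\left(142 \right)}\right) + p{\left(-101,-167 \right)} = \left(14566 - 3486\right) - \frac{\left(4 - 167\right)^{2}}{3} = \left(14566 - 3486\right) - \frac{\left(-163\right)^{2}}{3} = \left(14566 - 3486\right) - \frac{26569}{3} = 11080 - \frac{26569}{3} = \frac{6671}{3}$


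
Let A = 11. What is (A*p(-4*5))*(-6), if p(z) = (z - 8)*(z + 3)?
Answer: -31416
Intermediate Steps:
p(z) = (-8 + z)*(3 + z)
(A*p(-4*5))*(-6) = (11*(-24 + (-4*5)² - (-20)*5))*(-6) = (11*(-24 + (-20)² - 5*(-20)))*(-6) = (11*(-24 + 400 + 100))*(-6) = (11*476)*(-6) = 5236*(-6) = -31416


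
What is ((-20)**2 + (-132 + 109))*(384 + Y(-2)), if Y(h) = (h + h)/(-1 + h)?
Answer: 435812/3 ≈ 1.4527e+5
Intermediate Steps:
Y(h) = 2*h/(-1 + h) (Y(h) = (2*h)/(-1 + h) = 2*h/(-1 + h))
((-20)**2 + (-132 + 109))*(384 + Y(-2)) = ((-20)**2 + (-132 + 109))*(384 + 2*(-2)/(-1 - 2)) = (400 - 23)*(384 + 2*(-2)/(-3)) = 377*(384 + 2*(-2)*(-1/3)) = 377*(384 + 4/3) = 377*(1156/3) = 435812/3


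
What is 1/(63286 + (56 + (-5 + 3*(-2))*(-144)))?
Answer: 1/64926 ≈ 1.5402e-5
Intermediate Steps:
1/(63286 + (56 + (-5 + 3*(-2))*(-144))) = 1/(63286 + (56 + (-5 - 6)*(-144))) = 1/(63286 + (56 - 11*(-144))) = 1/(63286 + (56 + 1584)) = 1/(63286 + 1640) = 1/64926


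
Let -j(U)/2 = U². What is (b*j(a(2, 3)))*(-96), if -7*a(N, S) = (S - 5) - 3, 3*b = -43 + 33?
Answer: -16000/49 ≈ -326.53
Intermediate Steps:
b = -10/3 (b = (-43 + 33)/3 = (⅓)*(-10) = -10/3 ≈ -3.3333)
a(N, S) = 8/7 - S/7 (a(N, S) = -((S - 5) - 3)/7 = -((-5 + S) - 3)/7 = -(-8 + S)/7 = 8/7 - S/7)
j(U) = -2*U²
(b*j(a(2, 3)))*(-96) = -(-20)*(8/7 - ⅐*3)²/3*(-96) = -(-20)*(8/7 - 3/7)²/3*(-96) = -(-20)*(5/7)²/3*(-96) = -(-20)*25/(3*49)*(-96) = -10/3*(-50/49)*(-96) = (500/147)*(-96) = -16000/49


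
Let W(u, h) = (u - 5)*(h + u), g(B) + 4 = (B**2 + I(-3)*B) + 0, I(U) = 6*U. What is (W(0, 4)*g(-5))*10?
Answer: -22200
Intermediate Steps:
g(B) = -4 + B**2 - 18*B (g(B) = -4 + ((B**2 + (6*(-3))*B) + 0) = -4 + ((B**2 - 18*B) + 0) = -4 + (B**2 - 18*B) = -4 + B**2 - 18*B)
W(u, h) = (-5 + u)*(h + u)
(W(0, 4)*g(-5))*10 = ((0**2 - 5*4 - 5*0 + 4*0)*(-4 + (-5)**2 - 18*(-5)))*10 = ((0 - 20 + 0 + 0)*(-4 + 25 + 90))*10 = -20*111*10 = -2220*10 = -22200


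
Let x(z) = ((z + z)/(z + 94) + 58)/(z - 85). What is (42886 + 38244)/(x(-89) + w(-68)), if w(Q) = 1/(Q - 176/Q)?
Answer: -39244203600/69667 ≈ -5.6331e+5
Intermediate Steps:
x(z) = (58 + 2*z/(94 + z))/(-85 + z) (x(z) = ((2*z)/(94 + z) + 58)/(-85 + z) = (2*z/(94 + z) + 58)/(-85 + z) = (58 + 2*z/(94 + z))/(-85 + z))
(42886 + 38244)/(x(-89) + w(-68)) = (42886 + 38244)/(4*(1363 + 15*(-89))/(-7990 + (-89)² + 9*(-89)) - 68/(-176 + (-68)²)) = 81130/(4*(1363 - 1335)/(-7990 + 7921 - 801) - 68/(-176 + 4624)) = 81130/(4*28/(-870) - 68/4448) = 81130/(4*(-1/870)*28 - 68*1/4448) = 81130/(-56/435 - 17/1112) = 81130/(-69667/483720) = 81130*(-483720/69667) = -39244203600/69667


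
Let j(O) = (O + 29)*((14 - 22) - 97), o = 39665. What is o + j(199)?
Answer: 15725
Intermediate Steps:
j(O) = -3045 - 105*O (j(O) = (29 + O)*(-8 - 97) = (29 + O)*(-105) = -3045 - 105*O)
o + j(199) = 39665 + (-3045 - 105*199) = 39665 + (-3045 - 20895) = 39665 - 23940 = 15725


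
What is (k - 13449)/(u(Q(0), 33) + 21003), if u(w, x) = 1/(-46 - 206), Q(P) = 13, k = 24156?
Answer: 2698164/5292755 ≈ 0.50978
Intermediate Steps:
u(w, x) = -1/252 (u(w, x) = 1/(-252) = -1/252)
(k - 13449)/(u(Q(0), 33) + 21003) = (24156 - 13449)/(-1/252 + 21003) = 10707/(5292755/252) = 10707*(252/5292755) = 2698164/5292755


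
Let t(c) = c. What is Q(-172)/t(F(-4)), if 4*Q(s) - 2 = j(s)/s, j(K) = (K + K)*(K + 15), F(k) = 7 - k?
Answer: -78/11 ≈ -7.0909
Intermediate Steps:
j(K) = 2*K*(15 + K) (j(K) = (2*K)*(15 + K) = 2*K*(15 + K))
Q(s) = 8 + s/2 (Q(s) = 1/2 + ((2*s*(15 + s))/s)/4 = 1/2 + (30 + 2*s)/4 = 1/2 + (15/2 + s/2) = 8 + s/2)
Q(-172)/t(F(-4)) = (8 + (1/2)*(-172))/(7 - 1*(-4)) = (8 - 86)/(7 + 4) = -78/11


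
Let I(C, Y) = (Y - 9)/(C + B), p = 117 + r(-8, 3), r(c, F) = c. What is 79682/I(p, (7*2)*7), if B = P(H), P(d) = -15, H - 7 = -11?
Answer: 7490108/89 ≈ 84159.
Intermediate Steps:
H = -4 (H = 7 - 11 = -4)
B = -15
p = 109 (p = 117 - 8 = 109)
I(C, Y) = (-9 + Y)/(-15 + C) (I(C, Y) = (Y - 9)/(C - 15) = (-9 + Y)/(-15 + C))
79682/I(p, (7*2)*7) = 79682/(((-9 + (7*2)*7)/(-15 + 109))) = 79682/(((-9 + 14*7)/94)) = 79682/(((-9 + 98)/94)) = 79682/(((1/94)*89)) = 79682/(89/94) = 79682*(94/89) = 7490108/89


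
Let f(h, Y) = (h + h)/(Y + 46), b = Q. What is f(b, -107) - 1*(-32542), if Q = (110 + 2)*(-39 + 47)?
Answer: 1983270/61 ≈ 32513.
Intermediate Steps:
Q = 896 (Q = 112*8 = 896)
b = 896
f(h, Y) = 2*h/(46 + Y) (f(h, Y) = (2*h)/(46 + Y) = 2*h/(46 + Y))
f(b, -107) - 1*(-32542) = 2*896/(46 - 107) - 1*(-32542) = 2*896/(-61) + 32542 = 2*896*(-1/61) + 32542 = -1792/61 + 32542 = 1983270/61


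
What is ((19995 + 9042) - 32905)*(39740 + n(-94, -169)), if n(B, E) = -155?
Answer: -153114780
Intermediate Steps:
((19995 + 9042) - 32905)*(39740 + n(-94, -169)) = ((19995 + 9042) - 32905)*(39740 - 155) = (29037 - 32905)*39585 = -3868*39585 = -153114780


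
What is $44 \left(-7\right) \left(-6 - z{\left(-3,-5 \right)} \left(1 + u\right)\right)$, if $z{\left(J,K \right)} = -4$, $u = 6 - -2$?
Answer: $-9240$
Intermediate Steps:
$u = 8$ ($u = 6 + 2 = 8$)
$44 \left(-7\right) \left(-6 - z{\left(-3,-5 \right)} \left(1 + u\right)\right) = 44 \left(-7\right) \left(-6 - - 4 \left(1 + 8\right)\right) = - 308 \left(-6 - \left(-4\right) 9\right) = - 308 \left(-6 - -36\right) = - 308 \left(-6 + 36\right) = \left(-308\right) 30 = -9240$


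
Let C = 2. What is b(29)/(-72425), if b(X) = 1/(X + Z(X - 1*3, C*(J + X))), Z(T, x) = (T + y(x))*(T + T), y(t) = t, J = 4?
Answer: -1/348581525 ≈ -2.8688e-9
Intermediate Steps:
Z(T, x) = 2*T*(T + x) (Z(T, x) = (T + x)*(T + T) = (T + x)*(2*T) = 2*T*(T + x))
b(X) = 1/(X + 2*(-3 + X)*(5 + 3*X)) (b(X) = 1/(X + 2*(X - 1*3)*((X - 1*3) + 2*(4 + X))) = 1/(X + 2*(X - 3)*((X - 3) + (8 + 2*X))) = 1/(X + 2*(-3 + X)*((-3 + X) + (8 + 2*X))) = 1/(X + 2*(-3 + X)*(5 + 3*X)))
b(29)/(-72425) = 1/(-30 - 7*29 + 6*29²*(-72425)) = -1/72425/(-30 - 203 + 6*841) = -1/72425/(-30 - 203 + 5046) = -1/72425/4813 = (1/4813)*(-1/72425) = -1/348581525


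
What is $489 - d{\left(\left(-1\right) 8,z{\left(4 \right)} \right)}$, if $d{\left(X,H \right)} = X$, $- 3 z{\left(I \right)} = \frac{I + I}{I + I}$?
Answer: $497$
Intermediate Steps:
$z{\left(I \right)} = - \frac{1}{3}$ ($z{\left(I \right)} = - \frac{\left(I + I\right) \frac{1}{I + I}}{3} = - \frac{2 I \frac{1}{2 I}}{3} = \left(- \frac{1}{3}\right) 1 = - \frac{1}{3}$)
$489 - d{\left(\left(-1\right) 8,z{\left(4 \right)} \right)} = 489 - \left(-1\right) 8 = 489 - -8 = 489 + 8 = 497$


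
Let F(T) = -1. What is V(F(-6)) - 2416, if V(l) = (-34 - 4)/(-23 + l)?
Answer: -28973/12 ≈ -2414.4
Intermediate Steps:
V(l) = -38/(-23 + l)
V(F(-6)) - 2416 = -38/(-23 - 1) - 2416 = -38/(-24) - 2416 = -38*(-1/24) - 2416 = 19/12 - 2416 = -28973/12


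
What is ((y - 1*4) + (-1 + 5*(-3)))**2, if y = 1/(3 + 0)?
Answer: 3481/9 ≈ 386.78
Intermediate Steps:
y = 1/3 ≈ 0.33333
((y - 1*4) + (-1 + 5*(-3)))**2 = ((1/3 - 1*4) + (-1 + 5*(-3)))**2 = ((1/3 - 4) + (-1 - 15))**2 = (-11/3 - 16)**2 = (-59/3)**2 = 3481/9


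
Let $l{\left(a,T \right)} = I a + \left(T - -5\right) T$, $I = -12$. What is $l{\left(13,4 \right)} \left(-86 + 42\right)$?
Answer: $5280$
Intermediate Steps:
$l{\left(a,T \right)} = - 12 a + T \left(5 + T\right)$ ($l{\left(a,T \right)} = - 12 a + \left(T - -5\right) T = - 12 a + \left(T + 5\right) T = - 12 a + \left(5 + T\right) T = - 12 a + T \left(5 + T\right)$)
$l{\left(13,4 \right)} \left(-86 + 42\right) = \left(4^{2} - 156 + 5 \cdot 4\right) \left(-86 + 42\right) = \left(16 - 156 + 20\right) \left(-44\right) = \left(-120\right) \left(-44\right) = 5280$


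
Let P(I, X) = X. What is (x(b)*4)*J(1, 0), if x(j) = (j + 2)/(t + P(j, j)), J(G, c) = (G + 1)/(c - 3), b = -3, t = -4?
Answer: -8/21 ≈ -0.38095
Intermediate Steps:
J(G, c) = (1 + G)/(-3 + c)
x(j) = (2 + j)/(-4 + j) (x(j) = (j + 2)/(-4 + j) = (2 + j)/(-4 + j))
(x(b)*4)*J(1, 0) = (((2 - 3)/(-4 - 3))*4)*((1 + 1)/(-3 + 0)) = ((-1/(-7))*4)*(2/(-3)) = (-⅐*(-1)*4)*(-⅓*2) = ((⅐)*4)*(-⅔) = (4/7)*(-⅔) = -8/21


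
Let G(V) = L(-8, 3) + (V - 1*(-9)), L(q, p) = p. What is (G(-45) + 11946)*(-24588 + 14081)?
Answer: -125169891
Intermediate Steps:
G(V) = 12 + V (G(V) = 3 + (V - 1*(-9)) = 3 + (V + 9) = 3 + (9 + V) = 12 + V)
(G(-45) + 11946)*(-24588 + 14081) = ((12 - 45) + 11946)*(-24588 + 14081) = (-33 + 11946)*(-10507) = 11913*(-10507) = -125169891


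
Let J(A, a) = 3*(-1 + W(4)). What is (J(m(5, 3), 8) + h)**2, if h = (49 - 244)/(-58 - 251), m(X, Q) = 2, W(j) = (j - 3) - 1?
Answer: 59536/10609 ≈ 5.6118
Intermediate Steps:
W(j) = -4 + j (W(j) = (-3 + j) - 1 = -4 + j)
J(A, a) = -3 (J(A, a) = 3*(-1 + (-4 + 4)) = 3*(-1 + 0) = 3*(-1) = -3)
h = 65/103 (h = -195/(-309) = -195*(-1/309) = 65/103 ≈ 0.63107)
(J(m(5, 3), 8) + h)**2 = (-3 + 65/103)**2 = (-244/103)**2 = 59536/10609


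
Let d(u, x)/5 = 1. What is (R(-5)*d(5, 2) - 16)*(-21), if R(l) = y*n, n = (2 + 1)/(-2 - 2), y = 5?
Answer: 2919/4 ≈ 729.75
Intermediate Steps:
d(u, x) = 5 (d(u, x) = 5*1 = 5)
n = -¾ (n = 3/(-4) = 3*(-¼) = -¾ ≈ -0.75000)
R(l) = -15/4 (R(l) = 5*(-¾) = -15/4)
(R(-5)*d(5, 2) - 16)*(-21) = (-15/4*5 - 16)*(-21) = (-75/4 - 16)*(-21) = -139/4*(-21) = 2919/4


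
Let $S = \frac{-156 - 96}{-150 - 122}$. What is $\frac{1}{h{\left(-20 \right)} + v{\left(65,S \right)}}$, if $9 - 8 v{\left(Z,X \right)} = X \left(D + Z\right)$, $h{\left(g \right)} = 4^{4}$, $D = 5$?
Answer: $\frac{272}{67733} \approx 0.0040158$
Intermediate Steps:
$h{\left(g \right)} = 256$
$S = \frac{63}{68}$ ($S = - \frac{252}{-272} = \left(-252\right) \left(- \frac{1}{272}\right) = \frac{63}{68} \approx 0.92647$)
$v{\left(Z,X \right)} = \frac{9}{8} - \frac{X \left(5 + Z\right)}{8}$
$\frac{1}{h{\left(-20 \right)} + v{\left(65,S \right)}} = \frac{1}{256 - \left(- \frac{297}{544} + \frac{4095}{544}\right)} = \frac{1}{256 - \frac{1899}{272}} = \frac{1}{\frac{67733}{272}} = \frac{272}{67733}$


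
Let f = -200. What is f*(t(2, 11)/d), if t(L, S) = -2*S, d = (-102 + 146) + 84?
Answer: 275/8 ≈ 34.375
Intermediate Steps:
d = 128 (d = 44 + 84 = 128)
f*(t(2, 11)/d) = -200*(-2*11)/128 = -(-4400)/128 = -200*(-11/64) = 275/8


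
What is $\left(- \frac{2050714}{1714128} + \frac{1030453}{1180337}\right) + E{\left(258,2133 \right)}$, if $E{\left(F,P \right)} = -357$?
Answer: $- \frac{361476995788093}{1011624350568} \approx -357.32$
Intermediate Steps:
$\left(- \frac{2050714}{1714128} + \frac{1030453}{1180337}\right) + E{\left(258,2133 \right)} = \left(- \frac{2050714}{1714128} + \frac{1030453}{1180337}\right) - 357 = \left(\left(-2050714\right) \frac{1}{1714128} + 1030453 \cdot \frac{1}{1180337}\right) - 357 = \left(- \frac{1025357}{857064} + \frac{1030453}{1180337}\right) - 357 = - \frac{327102635317}{1011624350568} - 357 = - \frac{361476995788093}{1011624350568}$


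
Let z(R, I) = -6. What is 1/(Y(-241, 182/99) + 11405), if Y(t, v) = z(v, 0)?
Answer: 1/11399 ≈ 8.7727e-5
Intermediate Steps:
Y(t, v) = -6
1/(Y(-241, 182/99) + 11405) = 1/(-6 + 11405) = 1/11399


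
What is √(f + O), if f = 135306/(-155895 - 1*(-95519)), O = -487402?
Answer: I*√111044740901263/15094 ≈ 698.14*I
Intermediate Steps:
f = -67653/30188 (f = 135306/(-155895 + 95519) = 135306/(-60376) = 135306*(-1/60376) = -67653/30188 ≈ -2.2411)
√(f + O) = √(-67653/30188 - 487402) = √(-14713759229/30188) = I*√111044740901263/15094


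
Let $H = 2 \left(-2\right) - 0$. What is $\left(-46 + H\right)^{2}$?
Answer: $2500$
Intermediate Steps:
$H = -4$ ($H = -4 + \left(-3 + 3\right) = -4 + 0 = -4$)
$\left(-46 + H\right)^{2} = \left(-46 - 4\right)^{2} = \left(-50\right)^{2} = 2500$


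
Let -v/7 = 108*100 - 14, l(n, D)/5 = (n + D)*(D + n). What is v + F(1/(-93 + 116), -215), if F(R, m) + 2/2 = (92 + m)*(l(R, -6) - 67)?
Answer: -47124533/529 ≈ -89082.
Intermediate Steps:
l(n, D) = 5*(D + n)² (l(n, D) = 5*((n + D)*(D + n)) = 5*((D + n)*(D + n)) = 5*(D + n)²)
v = -75502 (v = -7*(108*100 - 14) = -7*(10800 - 14) = -7*10786 = -75502)
F(R, m) = -1 + (-67 + 5*(-6 + R)²)*(92 + m) (F(R, m) = -1 + (92 + m)*(5*(-6 + R)² - 67) = -1 + (92 + m)*(-67 + 5*(-6 + R)²) = -1 + (-67 + 5*(-6 + R)²)*(92 + m))
v + F(1/(-93 + 116), -215) = -75502 + (-6165 - 67*(-215) + 460*(-6 + 1/(-93 + 116))² + 5*(-215)*(-6 + 1/(-93 + 116))²) = -75502 + (-6165 + 14405 + 460*(-6 + 1/23)² + 5*(-215)*(-6 + 1/23)²) = -75502 + (-6165 + 14405 + 460*(-137/23)² + 5*(-215)*(-137/23)²) = -75502 + (-6165 + 14405 + 460*(18769/529) + 5*(-215)*(18769/529)) = -75502 + (-6165 + 14405 + 375380/23 - 20176675/529) = -75502 - 7183975/529 = -47124533/529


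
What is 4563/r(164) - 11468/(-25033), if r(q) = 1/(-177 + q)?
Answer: -1484921059/25033 ≈ -59319.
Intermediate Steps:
4563/r(164) - 11468/(-25033) = 4563/(1/(-177 + 164)) - 11468/(-25033) = 4563/(1/(-13)) - 11468*(-1/25033) = 4563/(-1/13) + 11468/25033 = 4563*(-13) + 11468/25033 = -59319 + 11468/25033 = -1484921059/25033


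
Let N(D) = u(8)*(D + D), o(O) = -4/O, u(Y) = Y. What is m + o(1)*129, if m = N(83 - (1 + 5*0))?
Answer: 796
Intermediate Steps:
N(D) = 16*D (N(D) = 8*(D + D) = 8*(2*D) = 16*D)
m = 1312 (m = 16*(83 - (1 + 5*0)) = 16*(83 - (1 + 0)) = 16*(83 - 1*1) = 16*(83 - 1) = 16*82 = 1312)
m + o(1)*129 = 1312 - 4/1*129 = 1312 - 4*1*129 = 1312 - 4*129 = 1312 - 516 = 796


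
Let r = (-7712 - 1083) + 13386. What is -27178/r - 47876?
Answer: -219825894/4591 ≈ -47882.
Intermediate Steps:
r = 4591 (r = -8795 + 13386 = 4591)
-27178/r - 47876 = -27178/4591 - 47876 = -219825894/4591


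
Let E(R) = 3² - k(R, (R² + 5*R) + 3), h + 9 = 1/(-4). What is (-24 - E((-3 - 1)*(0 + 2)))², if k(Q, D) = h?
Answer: 28561/16 ≈ 1785.1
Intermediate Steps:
h = -37/4 (h = -9 + 1/(-4) = -9 - ¼ = -37/4 ≈ -9.2500)
k(Q, D) = -37/4
E(R) = 73/4 (E(R) = 3² - 1*(-37/4) = 9 + 37/4 = 73/4)
(-24 - E((-3 - 1)*(0 + 2)))² = (-24 - 1*73/4)² = (-24 - 73/4)² = (-169/4)² = 28561/16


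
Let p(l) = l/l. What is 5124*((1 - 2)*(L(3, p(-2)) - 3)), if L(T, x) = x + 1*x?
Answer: 5124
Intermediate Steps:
p(l) = 1
L(T, x) = 2*x (L(T, x) = x + x = 2*x)
5124*((1 - 2)*(L(3, p(-2)) - 3)) = 5124*((1 - 2)*(2*1 - 3)) = 5124*(-(2 - 3)) = 5124*(-1*(-1)) = 5124*1 = 5124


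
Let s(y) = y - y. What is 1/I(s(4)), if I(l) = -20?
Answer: -1/20 ≈ -0.050000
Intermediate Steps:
s(y) = 0
1/I(s(4)) = 1/(-20) = -1/20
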